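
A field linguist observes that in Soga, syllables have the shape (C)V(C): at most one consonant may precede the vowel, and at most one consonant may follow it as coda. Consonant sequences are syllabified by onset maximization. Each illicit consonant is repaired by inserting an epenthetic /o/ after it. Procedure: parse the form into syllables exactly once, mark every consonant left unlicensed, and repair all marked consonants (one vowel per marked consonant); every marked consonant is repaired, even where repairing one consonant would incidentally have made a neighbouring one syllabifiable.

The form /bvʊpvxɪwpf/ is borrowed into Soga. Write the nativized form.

bovʊpvoxɪwpofo

Syllabifying with onset maximization leaves /b/, /v/, /p/, /f/ stranded (at most one coda consonant is licensed; onsets are limited to one consonant).
Inserting the epenthetic vowel yields /b/ → /bo/, /v/ → /vo/, /p/ → /po/, /f/ → /fo/.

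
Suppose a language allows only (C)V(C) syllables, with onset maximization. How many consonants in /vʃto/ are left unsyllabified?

The consonants /v/, /ʃ/ cannot be parsed into a legal (C)V(C) syllable (at most one coda consonant is licensed; onsets are limited to one consonant).

2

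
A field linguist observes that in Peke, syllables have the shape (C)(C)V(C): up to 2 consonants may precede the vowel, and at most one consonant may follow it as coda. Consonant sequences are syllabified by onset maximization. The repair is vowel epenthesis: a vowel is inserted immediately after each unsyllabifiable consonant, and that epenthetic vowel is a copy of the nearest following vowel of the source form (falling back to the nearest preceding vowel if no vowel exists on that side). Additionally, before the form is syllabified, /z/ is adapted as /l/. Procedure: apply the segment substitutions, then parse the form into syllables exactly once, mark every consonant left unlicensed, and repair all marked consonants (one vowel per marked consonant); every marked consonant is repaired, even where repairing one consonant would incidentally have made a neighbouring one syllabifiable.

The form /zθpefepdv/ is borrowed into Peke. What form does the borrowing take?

Substitution: /z/ → /l/, giving /lθpefepdv/.
Syllabifying with onset maximization leaves /l/, /d/, /v/ stranded (at most one coda consonant is licensed; onsets may contain at most 2 consonants).
Each unlicensed consonant becomes the onset of a new syllable: /l/ → /le/, /d/ → /de/, /v/ → /ve/.

leθpefepdeve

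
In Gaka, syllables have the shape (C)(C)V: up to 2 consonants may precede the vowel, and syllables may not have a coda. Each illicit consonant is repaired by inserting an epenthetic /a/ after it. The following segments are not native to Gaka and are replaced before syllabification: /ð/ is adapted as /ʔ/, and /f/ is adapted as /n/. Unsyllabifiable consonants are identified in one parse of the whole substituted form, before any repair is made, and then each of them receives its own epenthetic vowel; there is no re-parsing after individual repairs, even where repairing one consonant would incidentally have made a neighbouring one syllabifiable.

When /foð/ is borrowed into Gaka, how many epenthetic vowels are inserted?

1

After substitution the input is /noʔ/.
The unsyllabifiable consonants are /ʔ/; each receives one epenthetic vowel.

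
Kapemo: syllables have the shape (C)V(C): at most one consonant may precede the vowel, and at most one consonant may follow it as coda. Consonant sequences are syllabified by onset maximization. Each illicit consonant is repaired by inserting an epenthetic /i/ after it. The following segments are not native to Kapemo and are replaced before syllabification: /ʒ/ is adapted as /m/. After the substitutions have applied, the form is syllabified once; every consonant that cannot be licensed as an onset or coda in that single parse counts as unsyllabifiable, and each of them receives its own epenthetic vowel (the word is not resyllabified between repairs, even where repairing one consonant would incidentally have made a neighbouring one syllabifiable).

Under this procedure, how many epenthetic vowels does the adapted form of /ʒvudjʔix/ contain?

2

After substitution the input is /mvudjʔix/.
The unsyllabifiable consonants are /m/, /j/; each receives one epenthetic vowel.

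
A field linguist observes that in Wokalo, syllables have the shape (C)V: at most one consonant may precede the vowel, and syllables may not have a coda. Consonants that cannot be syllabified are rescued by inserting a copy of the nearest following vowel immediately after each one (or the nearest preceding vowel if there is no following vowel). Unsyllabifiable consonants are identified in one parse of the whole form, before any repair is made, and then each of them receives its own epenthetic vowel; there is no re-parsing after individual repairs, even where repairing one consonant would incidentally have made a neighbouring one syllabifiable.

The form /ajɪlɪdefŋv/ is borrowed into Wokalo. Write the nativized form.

Syllabifying with onset maximization leaves /f/, /ŋ/, /v/ stranded (no codas are permitted; onsets are limited to one consonant).
Each unlicensed consonant becomes the onset of a new syllable: /f/ → /fe/, /ŋ/ → /ŋe/, /v/ → /ve/.

ajɪlɪdefeŋeve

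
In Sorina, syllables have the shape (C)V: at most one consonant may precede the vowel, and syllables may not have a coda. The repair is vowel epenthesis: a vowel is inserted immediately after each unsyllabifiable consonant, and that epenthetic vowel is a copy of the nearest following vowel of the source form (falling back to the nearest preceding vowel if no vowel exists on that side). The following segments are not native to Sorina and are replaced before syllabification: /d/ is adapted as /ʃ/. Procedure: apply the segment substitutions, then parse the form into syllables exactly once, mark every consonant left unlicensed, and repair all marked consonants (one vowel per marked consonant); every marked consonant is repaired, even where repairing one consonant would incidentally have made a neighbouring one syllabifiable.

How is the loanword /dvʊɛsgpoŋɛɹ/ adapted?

ʃʊvʊɛsogopoŋɛɹɛ

Substitution: /d/ → /ʃ/, giving /ʃvʊɛsgpoŋɛɹ/.
Under (C)V, the unsyllabifiable consonants are /ʃ/, /s/, /g/, /ɹ/ (no codas are permitted; onsets are limited to one consonant).
Epenthesis after each stranded consonant: /ʃ/ → /ʃʊ/, /s/ → /so/, /g/ → /go/, /ɹ/ → /ɹɛ/.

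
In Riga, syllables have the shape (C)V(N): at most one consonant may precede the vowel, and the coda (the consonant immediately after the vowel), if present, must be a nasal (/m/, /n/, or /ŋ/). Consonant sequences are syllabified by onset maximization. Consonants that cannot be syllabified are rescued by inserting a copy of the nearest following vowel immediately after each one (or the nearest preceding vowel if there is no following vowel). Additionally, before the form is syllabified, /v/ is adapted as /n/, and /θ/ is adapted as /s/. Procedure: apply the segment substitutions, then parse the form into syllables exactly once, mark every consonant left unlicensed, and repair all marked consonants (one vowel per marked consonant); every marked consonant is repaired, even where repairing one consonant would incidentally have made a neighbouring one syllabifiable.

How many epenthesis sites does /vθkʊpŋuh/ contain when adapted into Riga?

After substitution the input is /nskʊpŋuh/.
The unsyllabifiable consonants are /n/, /s/, /p/, /h/; each receives one epenthetic vowel.

4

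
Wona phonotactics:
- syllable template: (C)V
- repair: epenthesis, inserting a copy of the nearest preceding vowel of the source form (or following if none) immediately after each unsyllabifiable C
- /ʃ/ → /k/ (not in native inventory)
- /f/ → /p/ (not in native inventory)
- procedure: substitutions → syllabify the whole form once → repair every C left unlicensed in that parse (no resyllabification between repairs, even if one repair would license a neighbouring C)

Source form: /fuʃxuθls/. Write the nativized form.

pukuxuθulusu

Substitution: /f/ → /p/, /ʃ/ → /k/, giving /pukxuθls/.
Syllabifying with onset maximization leaves /k/, /θ/, /l/, /s/ stranded (no codas are permitted; onsets are limited to one consonant).
Inserting the epenthetic vowel yields /k/ → /ku/, /θ/ → /θu/, /l/ → /lu/, /s/ → /su/.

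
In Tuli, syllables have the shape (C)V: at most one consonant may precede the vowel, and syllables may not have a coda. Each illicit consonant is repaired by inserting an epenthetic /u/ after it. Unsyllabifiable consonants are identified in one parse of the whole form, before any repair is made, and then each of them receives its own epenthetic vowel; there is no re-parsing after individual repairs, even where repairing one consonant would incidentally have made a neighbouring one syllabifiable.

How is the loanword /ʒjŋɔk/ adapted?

ʒujuŋɔku

The consonants /ʒ/, /j/, /k/ cannot be parsed into a legal (C)V syllable (no codas are permitted; onsets are limited to one consonant).
Inserting the epenthetic vowel yields /ʒ/ → /ʒu/, /j/ → /ju/, /k/ → /ku/.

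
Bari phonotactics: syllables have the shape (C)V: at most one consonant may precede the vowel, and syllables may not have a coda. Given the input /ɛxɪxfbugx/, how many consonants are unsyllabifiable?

4

Syllabifying with onset maximization leaves /x/, /f/, /g/, /x/ stranded (no codas are permitted; onsets are limited to one consonant).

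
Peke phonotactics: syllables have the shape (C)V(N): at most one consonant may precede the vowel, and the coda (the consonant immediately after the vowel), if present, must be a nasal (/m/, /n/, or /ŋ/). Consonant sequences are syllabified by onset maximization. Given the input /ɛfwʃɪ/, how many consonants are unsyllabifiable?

Under (C)V(N), the unsyllabifiable consonants are /f/, /w/ (only a nasal (/m/, /n/, or /ŋ/) is licensed in coda position; onsets are limited to one consonant).

2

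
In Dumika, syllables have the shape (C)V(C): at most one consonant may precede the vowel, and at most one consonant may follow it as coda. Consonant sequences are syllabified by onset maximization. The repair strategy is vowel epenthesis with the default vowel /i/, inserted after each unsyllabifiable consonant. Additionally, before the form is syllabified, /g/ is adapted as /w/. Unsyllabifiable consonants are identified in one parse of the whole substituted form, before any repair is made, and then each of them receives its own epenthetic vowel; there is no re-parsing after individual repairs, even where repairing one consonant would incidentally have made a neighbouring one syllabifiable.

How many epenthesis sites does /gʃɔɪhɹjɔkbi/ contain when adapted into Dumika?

2

After substitution the input is /wʃɔɪhɹjɔkbi/.
The unsyllabifiable consonants are /w/, /ɹ/; each receives one epenthetic vowel.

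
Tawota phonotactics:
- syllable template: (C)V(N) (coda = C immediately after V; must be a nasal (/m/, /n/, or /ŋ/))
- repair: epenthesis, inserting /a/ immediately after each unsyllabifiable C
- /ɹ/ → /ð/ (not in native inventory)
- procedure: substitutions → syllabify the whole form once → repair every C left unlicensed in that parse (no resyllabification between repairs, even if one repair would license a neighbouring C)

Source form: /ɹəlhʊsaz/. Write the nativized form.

ðəlahʊsaza

Substitution: /ɹ/ → /ð/, giving /ðəlhʊsaz/.
Syllabifying with onset maximization leaves /l/, /z/ stranded (only a nasal (/m/, /n/, or /ŋ/) is licensed in coda position; onsets are limited to one consonant).
Inserting the epenthetic vowel yields /l/ → /la/, /z/ → /za/.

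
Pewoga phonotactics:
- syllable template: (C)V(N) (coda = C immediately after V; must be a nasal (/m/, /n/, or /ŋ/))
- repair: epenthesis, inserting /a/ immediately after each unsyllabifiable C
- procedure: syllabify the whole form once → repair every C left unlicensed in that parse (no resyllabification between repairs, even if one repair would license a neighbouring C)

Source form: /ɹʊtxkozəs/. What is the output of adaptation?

Syllabifying with onset maximization leaves /t/, /x/, /s/ stranded (only a nasal (/m/, /n/, or /ŋ/) is licensed in coda position; onsets are limited to one consonant).
Inserting the epenthetic vowel yields /t/ → /ta/, /x/ → /xa/, /s/ → /sa/.

ɹʊtaxakozəsa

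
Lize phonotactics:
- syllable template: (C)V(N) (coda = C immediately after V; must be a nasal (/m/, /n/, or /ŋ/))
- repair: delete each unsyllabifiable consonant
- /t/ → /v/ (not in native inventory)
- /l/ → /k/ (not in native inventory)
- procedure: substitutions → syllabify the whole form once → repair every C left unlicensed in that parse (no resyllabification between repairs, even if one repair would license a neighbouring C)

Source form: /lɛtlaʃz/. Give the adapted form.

kɛka

Substitution: /l/ → /k/, /t/ → /v/, giving /kɛvkaʃz/.
Under (C)V(N), the unsyllabifiable consonants are /v/, /ʃ/, /z/ (only a nasal (/m/, /n/, or /ŋ/) is licensed in coda position; onsets are limited to one consonant).
Deleting the stranded consonants removes /v/, /ʃ/, /z/.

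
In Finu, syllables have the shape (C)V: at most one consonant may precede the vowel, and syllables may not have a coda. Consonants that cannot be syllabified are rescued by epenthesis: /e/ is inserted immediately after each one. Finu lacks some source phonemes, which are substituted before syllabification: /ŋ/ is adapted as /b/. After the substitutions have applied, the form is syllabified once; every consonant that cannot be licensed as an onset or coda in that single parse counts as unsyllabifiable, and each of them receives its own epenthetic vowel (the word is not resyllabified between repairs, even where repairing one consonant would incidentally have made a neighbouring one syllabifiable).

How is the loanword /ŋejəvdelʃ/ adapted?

Substitution: /ŋ/ → /b/, giving /bejəvdelʃ/.
Under (C)V, the unsyllabifiable consonants are /v/, /l/, /ʃ/ (no codas are permitted; onsets are limited to one consonant).
Inserting the epenthetic vowel yields /v/ → /ve/, /l/ → /le/, /ʃ/ → /ʃe/.

bejəvedeleʃe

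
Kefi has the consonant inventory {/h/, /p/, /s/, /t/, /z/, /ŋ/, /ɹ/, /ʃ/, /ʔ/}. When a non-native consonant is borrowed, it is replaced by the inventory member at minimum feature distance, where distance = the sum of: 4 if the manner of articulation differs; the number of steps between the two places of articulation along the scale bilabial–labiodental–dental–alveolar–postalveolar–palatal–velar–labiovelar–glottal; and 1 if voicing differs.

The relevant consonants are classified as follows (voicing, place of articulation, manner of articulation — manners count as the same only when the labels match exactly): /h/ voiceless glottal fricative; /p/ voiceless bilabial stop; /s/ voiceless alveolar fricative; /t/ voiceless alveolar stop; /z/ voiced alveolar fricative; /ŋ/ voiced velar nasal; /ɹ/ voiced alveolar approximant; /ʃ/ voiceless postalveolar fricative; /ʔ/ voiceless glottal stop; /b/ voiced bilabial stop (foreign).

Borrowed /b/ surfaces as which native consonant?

/p/ is closest: same manner (stop), place distance 0 (bilabial→bilabial), voicing differs (+1); total 1. Next closest is /t/ at distance 4.

p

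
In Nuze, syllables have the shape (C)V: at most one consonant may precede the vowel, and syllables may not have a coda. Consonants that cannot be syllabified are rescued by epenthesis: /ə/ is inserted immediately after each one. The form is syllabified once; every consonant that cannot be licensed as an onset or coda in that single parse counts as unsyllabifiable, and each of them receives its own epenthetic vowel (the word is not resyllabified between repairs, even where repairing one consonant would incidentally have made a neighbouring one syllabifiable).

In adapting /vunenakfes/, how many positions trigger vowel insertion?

The unsyllabifiable consonants are /k/, /s/; each receives one epenthetic vowel.

2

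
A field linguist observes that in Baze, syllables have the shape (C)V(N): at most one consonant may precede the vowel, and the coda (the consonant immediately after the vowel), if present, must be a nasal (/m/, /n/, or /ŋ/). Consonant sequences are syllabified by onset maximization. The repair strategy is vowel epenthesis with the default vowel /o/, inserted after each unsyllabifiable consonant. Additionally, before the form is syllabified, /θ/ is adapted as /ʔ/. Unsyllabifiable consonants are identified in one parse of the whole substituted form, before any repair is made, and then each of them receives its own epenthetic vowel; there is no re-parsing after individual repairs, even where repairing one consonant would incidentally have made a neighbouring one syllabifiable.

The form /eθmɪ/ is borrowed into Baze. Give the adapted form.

eʔomɪ

Substitution: /θ/ → /ʔ/, giving /eʔmɪ/.
Syllabifying with onset maximization leaves /ʔ/ stranded (only a nasal (/m/, /n/, or /ŋ/) is licensed in coda position; onsets are limited to one consonant).
Inserting the epenthetic vowel yields /ʔ/ → /ʔo/.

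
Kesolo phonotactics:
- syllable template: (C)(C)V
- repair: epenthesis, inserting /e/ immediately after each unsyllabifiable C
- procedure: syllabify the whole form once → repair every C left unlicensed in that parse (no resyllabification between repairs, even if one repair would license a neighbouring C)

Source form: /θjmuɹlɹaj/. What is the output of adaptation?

The consonants /θ/, /ɹ/, /j/ cannot be parsed into a legal (C)(C)V syllable (no codas are permitted; onsets may contain at most 2 consonants).
Epenthesis after each stranded consonant: /θ/ → /θe/, /ɹ/ → /ɹe/, /j/ → /je/.

θejmuɹelɹaje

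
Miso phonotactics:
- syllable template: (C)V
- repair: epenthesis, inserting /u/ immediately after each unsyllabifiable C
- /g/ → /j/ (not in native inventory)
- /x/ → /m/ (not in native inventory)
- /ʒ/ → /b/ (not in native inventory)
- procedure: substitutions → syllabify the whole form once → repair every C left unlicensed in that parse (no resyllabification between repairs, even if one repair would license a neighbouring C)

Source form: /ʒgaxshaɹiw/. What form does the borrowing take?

Substitution: /ʒ/ → /b/, /g/ → /j/, /x/ → /m/, giving /bjamshaɹiw/.
The consonants /b/, /m/, /s/, /w/ cannot be parsed into a legal (C)V syllable (no codas are permitted; onsets are limited to one consonant).
Epenthesis after each stranded consonant: /b/ → /bu/, /m/ → /mu/, /s/ → /su/, /w/ → /wu/.

bujamusuhaɹiwu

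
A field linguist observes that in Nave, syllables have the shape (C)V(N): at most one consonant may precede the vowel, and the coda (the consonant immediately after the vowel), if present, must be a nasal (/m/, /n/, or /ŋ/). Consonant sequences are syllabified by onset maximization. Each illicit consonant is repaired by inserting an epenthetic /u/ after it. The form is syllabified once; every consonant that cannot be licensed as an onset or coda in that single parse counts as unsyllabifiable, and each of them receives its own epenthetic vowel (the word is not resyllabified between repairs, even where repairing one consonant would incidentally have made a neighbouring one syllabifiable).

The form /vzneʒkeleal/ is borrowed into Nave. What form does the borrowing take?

vuzuneʒukelealu

Syllabifying with onset maximization leaves /v/, /z/, /ʒ/, /l/ stranded (only a nasal (/m/, /n/, or /ŋ/) is licensed in coda position; onsets are limited to one consonant).
Epenthesis after each stranded consonant: /v/ → /vu/, /z/ → /zu/, /ʒ/ → /ʒu/, /l/ → /lu/.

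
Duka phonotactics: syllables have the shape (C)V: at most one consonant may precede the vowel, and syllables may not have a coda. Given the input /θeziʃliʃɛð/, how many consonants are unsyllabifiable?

2

The consonants /ʃ/, /ð/ cannot be parsed into a legal (C)V syllable (no codas are permitted; onsets are limited to one consonant).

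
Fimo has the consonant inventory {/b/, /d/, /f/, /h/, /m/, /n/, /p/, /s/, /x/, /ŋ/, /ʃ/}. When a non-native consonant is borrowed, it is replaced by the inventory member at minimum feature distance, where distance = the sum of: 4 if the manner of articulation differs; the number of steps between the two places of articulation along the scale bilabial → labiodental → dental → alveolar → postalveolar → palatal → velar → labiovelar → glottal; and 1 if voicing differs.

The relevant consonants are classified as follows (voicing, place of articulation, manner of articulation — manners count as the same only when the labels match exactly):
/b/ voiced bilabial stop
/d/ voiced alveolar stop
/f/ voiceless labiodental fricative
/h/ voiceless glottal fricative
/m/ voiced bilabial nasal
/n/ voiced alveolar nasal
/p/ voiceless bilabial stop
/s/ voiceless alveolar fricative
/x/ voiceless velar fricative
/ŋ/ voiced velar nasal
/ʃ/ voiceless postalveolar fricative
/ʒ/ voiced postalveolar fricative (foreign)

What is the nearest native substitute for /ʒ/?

ʃ

/ʃ/ is closest: same manner (fricative), place distance 0 (postalveolar→postalveolar), voicing differs (+1); total 1. Next closest is /s/ at distance 2.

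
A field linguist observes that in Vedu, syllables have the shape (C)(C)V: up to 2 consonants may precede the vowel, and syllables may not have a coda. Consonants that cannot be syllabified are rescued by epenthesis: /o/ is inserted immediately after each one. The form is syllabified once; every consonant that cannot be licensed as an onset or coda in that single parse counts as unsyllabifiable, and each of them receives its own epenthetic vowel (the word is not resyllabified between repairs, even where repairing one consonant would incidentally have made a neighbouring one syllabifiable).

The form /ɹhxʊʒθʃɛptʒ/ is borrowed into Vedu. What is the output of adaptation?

ɹohxʊʒoθʃɛpotoʒo

Syllabifying with onset maximization leaves /ɹ/, /ʒ/, /p/, /t/, /ʒ/ stranded (no codas are permitted; onsets may contain at most 2 consonants).
Epenthesis after each stranded consonant: /ɹ/ → /ɹo/, /ʒ/ → /ʒo/, /p/ → /po/, /t/ → /to/, /ʒ/ → /ʒo/.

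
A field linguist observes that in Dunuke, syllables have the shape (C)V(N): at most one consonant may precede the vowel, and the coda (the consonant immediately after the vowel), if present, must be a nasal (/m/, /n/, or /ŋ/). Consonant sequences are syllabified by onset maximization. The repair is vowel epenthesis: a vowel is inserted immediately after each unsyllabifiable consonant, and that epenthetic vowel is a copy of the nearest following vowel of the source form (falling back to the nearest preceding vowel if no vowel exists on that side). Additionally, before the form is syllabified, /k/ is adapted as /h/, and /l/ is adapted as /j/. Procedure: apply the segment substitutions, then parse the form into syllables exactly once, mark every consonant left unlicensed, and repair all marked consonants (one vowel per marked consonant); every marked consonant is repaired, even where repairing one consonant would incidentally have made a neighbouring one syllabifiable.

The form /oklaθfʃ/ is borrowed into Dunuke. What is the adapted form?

Substitution: /k/ → /h/, /l/ → /j/, giving /ohjaθfʃ/.
Syllabifying with onset maximization leaves /h/, /θ/, /f/, /ʃ/ stranded (only a nasal (/m/, /n/, or /ŋ/) is licensed in coda position; onsets are limited to one consonant).
Epenthesis after each stranded consonant: /h/ → /ha/, /θ/ → /θa/, /f/ → /fa/, /ʃ/ → /ʃa/.

ohajaθafaʃa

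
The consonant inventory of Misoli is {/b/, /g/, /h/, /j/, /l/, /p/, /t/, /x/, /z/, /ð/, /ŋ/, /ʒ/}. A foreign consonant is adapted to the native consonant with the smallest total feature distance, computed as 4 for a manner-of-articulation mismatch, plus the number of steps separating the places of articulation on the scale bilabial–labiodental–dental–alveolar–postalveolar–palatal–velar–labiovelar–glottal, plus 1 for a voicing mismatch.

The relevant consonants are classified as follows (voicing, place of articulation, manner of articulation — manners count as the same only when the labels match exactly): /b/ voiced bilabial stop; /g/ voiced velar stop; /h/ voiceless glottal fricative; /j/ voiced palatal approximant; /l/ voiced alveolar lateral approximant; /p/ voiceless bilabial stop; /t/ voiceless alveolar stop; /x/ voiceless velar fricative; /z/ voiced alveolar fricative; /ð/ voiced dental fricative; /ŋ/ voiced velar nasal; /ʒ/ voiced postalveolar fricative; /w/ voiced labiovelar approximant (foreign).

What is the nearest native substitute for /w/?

/j/ is closest: same manner (approximant), place distance 2 (labiovelar→palatal), same voicing; total 2. Next closest is /g/ at distance 5.

j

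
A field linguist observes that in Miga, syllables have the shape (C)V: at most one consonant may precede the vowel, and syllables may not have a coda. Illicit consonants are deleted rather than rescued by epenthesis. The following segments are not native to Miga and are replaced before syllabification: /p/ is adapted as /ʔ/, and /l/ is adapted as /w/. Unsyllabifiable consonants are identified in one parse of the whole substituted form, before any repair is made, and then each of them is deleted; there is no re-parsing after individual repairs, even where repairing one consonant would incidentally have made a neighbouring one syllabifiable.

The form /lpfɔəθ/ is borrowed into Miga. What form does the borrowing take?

fɔə

Substitution: /l/ → /w/, /p/ → /ʔ/, giving /wʔfɔəθ/.
Under (C)V, the unsyllabifiable consonants are /w/, /ʔ/, /θ/ (no codas are permitted; onsets are limited to one consonant).
Deletion applies to /w/, /ʔ/, /θ/.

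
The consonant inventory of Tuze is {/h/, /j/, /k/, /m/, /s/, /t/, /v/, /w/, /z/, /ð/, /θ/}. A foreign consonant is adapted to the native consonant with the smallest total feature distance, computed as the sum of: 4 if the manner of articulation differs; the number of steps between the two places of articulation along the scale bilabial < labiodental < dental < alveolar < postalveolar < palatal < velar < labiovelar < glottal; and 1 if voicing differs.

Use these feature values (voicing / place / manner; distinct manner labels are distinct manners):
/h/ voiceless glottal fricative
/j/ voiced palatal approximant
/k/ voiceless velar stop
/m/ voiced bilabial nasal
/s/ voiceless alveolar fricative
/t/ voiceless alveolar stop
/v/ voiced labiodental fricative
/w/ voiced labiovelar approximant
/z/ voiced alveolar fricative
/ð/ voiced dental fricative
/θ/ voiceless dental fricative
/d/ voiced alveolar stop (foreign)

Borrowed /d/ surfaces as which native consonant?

/t/ is closest: same manner (stop), place distance 0 (alveolar→alveolar), voicing differs (+1); total 1. Next closest is /k/ at distance 4.

t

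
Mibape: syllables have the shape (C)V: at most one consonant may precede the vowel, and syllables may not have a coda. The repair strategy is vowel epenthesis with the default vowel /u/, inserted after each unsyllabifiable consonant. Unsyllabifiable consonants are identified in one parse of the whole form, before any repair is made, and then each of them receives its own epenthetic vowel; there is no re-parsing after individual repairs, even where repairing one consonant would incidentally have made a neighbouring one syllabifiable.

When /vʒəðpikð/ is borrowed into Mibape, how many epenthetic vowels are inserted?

The unsyllabifiable consonants are /v/, /ð/, /k/, /ð/; each receives one epenthetic vowel.

4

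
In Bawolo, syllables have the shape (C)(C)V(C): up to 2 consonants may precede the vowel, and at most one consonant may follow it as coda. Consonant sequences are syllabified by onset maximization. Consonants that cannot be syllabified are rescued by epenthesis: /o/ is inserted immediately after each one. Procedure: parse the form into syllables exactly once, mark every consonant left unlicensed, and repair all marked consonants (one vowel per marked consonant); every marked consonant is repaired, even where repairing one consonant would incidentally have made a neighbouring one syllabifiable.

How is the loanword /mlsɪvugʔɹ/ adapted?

Syllabifying with onset maximization leaves /m/, /ʔ/, /ɹ/ stranded (at most one coda consonant is licensed; onsets may contain at most 2 consonants).
Each unlicensed consonant becomes the onset of a new syllable: /m/ → /mo/, /ʔ/ → /ʔo/, /ɹ/ → /ɹo/.

molsɪvugʔoɹo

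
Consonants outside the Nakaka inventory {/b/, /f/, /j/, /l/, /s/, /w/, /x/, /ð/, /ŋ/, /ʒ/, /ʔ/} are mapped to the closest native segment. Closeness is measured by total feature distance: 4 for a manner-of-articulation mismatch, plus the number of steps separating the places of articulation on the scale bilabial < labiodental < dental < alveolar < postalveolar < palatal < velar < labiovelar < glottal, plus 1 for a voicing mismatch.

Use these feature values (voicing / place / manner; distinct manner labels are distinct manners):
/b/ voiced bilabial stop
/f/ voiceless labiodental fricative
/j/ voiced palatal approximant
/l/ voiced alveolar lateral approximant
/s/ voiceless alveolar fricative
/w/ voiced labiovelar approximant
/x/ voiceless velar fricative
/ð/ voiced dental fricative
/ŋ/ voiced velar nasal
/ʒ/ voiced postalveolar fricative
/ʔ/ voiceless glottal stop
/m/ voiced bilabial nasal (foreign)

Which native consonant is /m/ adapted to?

b

/b/ is closest: manner differs (nasal→stop, +4), place distance 0 (bilabial→bilabial), same voicing; total 4. Next closest is /f/ at distance 6.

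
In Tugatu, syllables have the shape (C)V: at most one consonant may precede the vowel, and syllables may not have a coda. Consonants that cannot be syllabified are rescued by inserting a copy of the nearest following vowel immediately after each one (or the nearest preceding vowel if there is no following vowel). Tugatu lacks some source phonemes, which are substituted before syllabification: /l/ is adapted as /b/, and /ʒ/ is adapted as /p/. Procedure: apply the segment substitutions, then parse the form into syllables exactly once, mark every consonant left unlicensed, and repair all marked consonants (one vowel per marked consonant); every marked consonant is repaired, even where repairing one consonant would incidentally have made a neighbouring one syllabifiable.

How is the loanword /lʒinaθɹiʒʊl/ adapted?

bipinaθiɹipʊbʊ

Substitution: /l/ → /b/, /ʒ/ → /p/, giving /bpinaθɹipʊb/.
Syllabifying with onset maximization leaves /b/, /θ/, /b/ stranded (no codas are permitted; onsets are limited to one consonant).
Epenthesis after each stranded consonant: /b/ → /bi/, /θ/ → /θi/, /b/ → /bʊ/.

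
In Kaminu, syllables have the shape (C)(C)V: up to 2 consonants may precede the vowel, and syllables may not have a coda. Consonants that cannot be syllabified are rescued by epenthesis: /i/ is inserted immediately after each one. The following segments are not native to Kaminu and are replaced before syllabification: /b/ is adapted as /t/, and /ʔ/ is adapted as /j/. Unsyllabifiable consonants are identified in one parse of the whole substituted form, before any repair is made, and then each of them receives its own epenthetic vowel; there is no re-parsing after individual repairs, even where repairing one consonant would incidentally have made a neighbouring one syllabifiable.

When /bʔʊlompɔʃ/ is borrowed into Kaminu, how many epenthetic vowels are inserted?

After substitution the input is /tjʊlompɔʃ/.
The unsyllabifiable consonants are /ʃ/; each receives one epenthetic vowel.

1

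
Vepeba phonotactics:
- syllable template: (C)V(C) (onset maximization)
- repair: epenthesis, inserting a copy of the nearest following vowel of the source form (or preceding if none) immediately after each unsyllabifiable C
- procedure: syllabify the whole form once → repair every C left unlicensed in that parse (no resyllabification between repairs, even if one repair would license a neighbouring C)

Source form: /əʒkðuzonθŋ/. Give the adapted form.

Under (C)V(C), the unsyllabifiable consonants are /k/, /θ/, /ŋ/ (at most one coda consonant is licensed; onsets are limited to one consonant).
Each unlicensed consonant becomes the onset of a new syllable: /k/ → /ku/, /θ/ → /θo/, /ŋ/ → /ŋo/.

əʒkuðuzonθoŋo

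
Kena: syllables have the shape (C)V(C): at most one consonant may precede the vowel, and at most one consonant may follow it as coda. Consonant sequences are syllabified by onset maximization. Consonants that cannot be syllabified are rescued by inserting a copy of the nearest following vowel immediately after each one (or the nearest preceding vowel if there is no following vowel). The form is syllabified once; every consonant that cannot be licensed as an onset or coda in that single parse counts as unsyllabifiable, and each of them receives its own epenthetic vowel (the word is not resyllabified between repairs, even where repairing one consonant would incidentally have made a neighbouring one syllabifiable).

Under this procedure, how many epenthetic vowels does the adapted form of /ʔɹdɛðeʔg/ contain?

3

The unsyllabifiable consonants are /ʔ/, /ɹ/, /g/; each receives one epenthetic vowel.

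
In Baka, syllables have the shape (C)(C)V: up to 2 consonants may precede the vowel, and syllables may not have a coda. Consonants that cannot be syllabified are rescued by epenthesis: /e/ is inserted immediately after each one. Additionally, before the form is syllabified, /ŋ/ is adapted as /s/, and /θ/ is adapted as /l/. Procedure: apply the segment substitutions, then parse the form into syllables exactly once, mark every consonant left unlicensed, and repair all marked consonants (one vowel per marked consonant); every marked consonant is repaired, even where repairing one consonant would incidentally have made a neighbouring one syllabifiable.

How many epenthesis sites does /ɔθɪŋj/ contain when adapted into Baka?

After substitution the input is /ɔlɪsj/.
The unsyllabifiable consonants are /s/, /j/; each receives one epenthetic vowel.

2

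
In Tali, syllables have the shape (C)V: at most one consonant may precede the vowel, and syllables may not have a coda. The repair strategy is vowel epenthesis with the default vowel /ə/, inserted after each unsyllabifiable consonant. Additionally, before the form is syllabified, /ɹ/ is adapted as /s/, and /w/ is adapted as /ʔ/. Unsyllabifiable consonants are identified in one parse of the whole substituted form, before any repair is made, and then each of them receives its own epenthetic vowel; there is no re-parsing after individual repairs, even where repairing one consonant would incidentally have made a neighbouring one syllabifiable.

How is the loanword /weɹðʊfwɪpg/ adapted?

ʔesəðʊfəʔɪpəgə

Substitution: /w/ → /ʔ/, /ɹ/ → /s/, giving /ʔesðʊfʔɪpg/.
Under (C)V, the unsyllabifiable consonants are /s/, /f/, /p/, /g/ (no codas are permitted; onsets are limited to one consonant).
Inserting the epenthetic vowel yields /s/ → /sə/, /f/ → /fə/, /p/ → /pə/, /g/ → /gə/.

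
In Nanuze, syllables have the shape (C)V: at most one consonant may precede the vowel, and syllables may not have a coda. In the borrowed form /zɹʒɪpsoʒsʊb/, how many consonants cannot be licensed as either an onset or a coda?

5

The consonants /z/, /ɹ/, /p/, /ʒ/, /b/ cannot be parsed into a legal (C)V syllable (no codas are permitted; onsets are limited to one consonant).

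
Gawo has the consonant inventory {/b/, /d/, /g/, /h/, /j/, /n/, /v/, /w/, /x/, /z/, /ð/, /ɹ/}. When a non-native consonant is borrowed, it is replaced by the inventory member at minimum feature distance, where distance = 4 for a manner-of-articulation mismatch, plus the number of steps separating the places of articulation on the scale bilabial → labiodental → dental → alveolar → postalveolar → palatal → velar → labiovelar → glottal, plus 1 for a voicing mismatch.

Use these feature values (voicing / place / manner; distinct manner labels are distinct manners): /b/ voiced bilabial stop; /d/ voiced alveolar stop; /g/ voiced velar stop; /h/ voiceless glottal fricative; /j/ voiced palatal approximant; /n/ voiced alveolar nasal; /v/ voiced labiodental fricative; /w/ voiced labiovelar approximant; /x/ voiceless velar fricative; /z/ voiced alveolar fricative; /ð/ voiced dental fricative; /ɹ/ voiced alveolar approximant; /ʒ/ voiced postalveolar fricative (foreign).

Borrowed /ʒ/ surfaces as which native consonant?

z

/z/ is closest: same manner (fricative), place distance 1 (postalveolar→alveolar), same voicing; total 1. Next closest is /ð/ at distance 2.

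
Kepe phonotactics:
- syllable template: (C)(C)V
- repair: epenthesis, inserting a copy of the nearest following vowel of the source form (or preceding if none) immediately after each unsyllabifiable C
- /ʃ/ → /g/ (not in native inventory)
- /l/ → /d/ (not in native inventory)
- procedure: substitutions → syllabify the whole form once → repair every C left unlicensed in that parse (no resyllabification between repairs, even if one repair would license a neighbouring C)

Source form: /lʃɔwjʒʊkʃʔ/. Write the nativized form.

dgɔwʊjʒʊkʊgʊʔʊ

Substitution: /l/ → /d/, /ʃ/ → /g/, giving /dgɔwjʒʊkgʔ/.
The consonants /w/, /k/, /g/, /ʔ/ cannot be parsed into a legal (C)(C)V syllable (no codas are permitted; onsets may contain at most 2 consonants).
Inserting the epenthetic vowel yields /w/ → /wʊ/, /k/ → /kʊ/, /g/ → /gʊ/, /ʔ/ → /ʔʊ/.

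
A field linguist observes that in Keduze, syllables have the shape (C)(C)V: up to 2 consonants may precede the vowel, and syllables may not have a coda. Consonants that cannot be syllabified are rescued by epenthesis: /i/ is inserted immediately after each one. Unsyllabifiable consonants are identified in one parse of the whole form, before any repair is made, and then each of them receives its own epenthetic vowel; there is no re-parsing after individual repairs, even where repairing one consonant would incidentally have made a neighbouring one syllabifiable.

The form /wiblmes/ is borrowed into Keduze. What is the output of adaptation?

wibilmesi

Syllabifying with onset maximization leaves /b/, /s/ stranded (no codas are permitted; onsets may contain at most 2 consonants).
Epenthesis after each stranded consonant: /b/ → /bi/, /s/ → /si/.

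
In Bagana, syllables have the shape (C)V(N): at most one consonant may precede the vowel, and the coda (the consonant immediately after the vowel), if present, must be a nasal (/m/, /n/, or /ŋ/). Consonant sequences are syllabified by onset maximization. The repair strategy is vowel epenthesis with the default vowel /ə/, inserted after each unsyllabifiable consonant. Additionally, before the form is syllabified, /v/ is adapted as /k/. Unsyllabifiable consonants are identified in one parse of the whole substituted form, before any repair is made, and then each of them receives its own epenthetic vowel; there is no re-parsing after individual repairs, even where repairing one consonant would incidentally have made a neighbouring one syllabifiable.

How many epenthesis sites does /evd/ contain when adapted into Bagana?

2

After substitution the input is /ekd/.
The unsyllabifiable consonants are /k/, /d/; each receives one epenthetic vowel.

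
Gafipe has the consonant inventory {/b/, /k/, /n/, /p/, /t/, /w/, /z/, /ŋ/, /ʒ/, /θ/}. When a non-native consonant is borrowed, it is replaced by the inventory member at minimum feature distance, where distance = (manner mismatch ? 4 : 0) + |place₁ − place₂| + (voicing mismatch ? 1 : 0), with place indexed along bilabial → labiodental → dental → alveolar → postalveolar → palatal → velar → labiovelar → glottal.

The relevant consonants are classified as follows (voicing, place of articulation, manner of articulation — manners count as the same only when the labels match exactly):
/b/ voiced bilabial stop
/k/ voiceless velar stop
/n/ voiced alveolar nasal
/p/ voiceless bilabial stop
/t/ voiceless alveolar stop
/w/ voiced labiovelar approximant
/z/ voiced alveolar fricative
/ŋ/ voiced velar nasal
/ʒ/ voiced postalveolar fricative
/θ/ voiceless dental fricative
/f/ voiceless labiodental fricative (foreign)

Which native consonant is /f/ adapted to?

/θ/ is closest: same manner (fricative), place distance 1 (labiodental→dental), same voicing; total 1. Next closest is /z/ at distance 3.

θ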